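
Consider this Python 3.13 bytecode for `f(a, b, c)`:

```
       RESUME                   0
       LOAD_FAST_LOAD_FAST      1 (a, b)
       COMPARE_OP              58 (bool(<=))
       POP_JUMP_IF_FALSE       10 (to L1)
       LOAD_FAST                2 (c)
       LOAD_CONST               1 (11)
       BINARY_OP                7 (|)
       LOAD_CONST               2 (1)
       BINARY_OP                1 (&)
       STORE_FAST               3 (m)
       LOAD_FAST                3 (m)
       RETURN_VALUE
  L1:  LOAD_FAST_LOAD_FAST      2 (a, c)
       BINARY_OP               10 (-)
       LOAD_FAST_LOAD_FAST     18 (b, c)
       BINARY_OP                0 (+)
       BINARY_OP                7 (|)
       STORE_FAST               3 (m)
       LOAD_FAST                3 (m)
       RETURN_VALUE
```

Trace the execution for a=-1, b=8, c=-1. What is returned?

1

LOAD_FAST_LOAD_FAST a,b → push -1,8. Stack: [-1, 8]
COMPARE_OP bool(<=) → -1 vs 8 = True. Stack: [True]
POP_JUMP_IF_FALSE → pop True; no jump. Stack: []
LOAD_FAST c → push -1. Stack: [-1]
LOAD_CONST → push 11. Stack: [-1, 11]
BINARY_OP | → -1 | 11 = -1. Stack: [-1]
LOAD_CONST → push 1. Stack: [-1, 1]
BINARY_OP & → -1 & 1 = 1. Stack: [1]
STORE_FAST m → m=1. Stack: []
LOAD_FAST m → push 1. Stack: [1]
RETURN_VALUE → return 1.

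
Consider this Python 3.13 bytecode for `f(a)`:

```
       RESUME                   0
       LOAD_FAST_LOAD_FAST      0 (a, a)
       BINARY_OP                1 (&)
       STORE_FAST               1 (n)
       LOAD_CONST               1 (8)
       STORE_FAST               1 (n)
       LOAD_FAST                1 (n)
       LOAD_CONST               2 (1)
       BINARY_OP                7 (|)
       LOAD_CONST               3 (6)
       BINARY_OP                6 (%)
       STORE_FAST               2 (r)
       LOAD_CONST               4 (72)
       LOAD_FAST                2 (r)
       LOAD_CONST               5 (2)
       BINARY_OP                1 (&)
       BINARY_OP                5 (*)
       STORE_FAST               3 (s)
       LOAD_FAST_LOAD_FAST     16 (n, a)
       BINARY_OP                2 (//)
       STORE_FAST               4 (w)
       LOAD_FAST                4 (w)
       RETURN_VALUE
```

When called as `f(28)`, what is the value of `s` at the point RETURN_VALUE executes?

144

LOAD_FAST_LOAD_FAST a,a → push 28,28. Stack: [28, 28]
BINARY_OP & → 28 & 28 = 28. Stack: [28]
STORE_FAST n → n=28. Stack: []
LOAD_CONST → push 8. Stack: [8]
STORE_FAST n → n=8. Stack: []
LOAD_FAST n → push 8. Stack: [8]
LOAD_CONST → push 1. Stack: [8, 1]
BINARY_OP | → 8 | 1 = 9. Stack: [9]
LOAD_CONST → push 6. Stack: [9, 6]
BINARY_OP % → 9 % 6 = 3. Stack: [3]
STORE_FAST r → r=3. Stack: []
LOAD_CONST → push 72. Stack: [72]
LOAD_FAST r → push 3. Stack: [72, 3]
LOAD_CONST → push 2. Stack: [72, 3, 2]
BINARY_OP & → 3 & 2 = 2. Stack: [72, 2]
BINARY_OP * → 72 * 2 = 144. Stack: [144]
STORE_FAST s → s=144. Stack: []
LOAD_FAST_LOAD_FAST n,a → push 8,28. Stack: [8, 28]
BINARY_OP // → 8 // 28 = 0. Stack: [0]
STORE_FAST w → w=0. Stack: []
LOAD_FAST w → push 0. Stack: [0]
RETURN_VALUE → return 0.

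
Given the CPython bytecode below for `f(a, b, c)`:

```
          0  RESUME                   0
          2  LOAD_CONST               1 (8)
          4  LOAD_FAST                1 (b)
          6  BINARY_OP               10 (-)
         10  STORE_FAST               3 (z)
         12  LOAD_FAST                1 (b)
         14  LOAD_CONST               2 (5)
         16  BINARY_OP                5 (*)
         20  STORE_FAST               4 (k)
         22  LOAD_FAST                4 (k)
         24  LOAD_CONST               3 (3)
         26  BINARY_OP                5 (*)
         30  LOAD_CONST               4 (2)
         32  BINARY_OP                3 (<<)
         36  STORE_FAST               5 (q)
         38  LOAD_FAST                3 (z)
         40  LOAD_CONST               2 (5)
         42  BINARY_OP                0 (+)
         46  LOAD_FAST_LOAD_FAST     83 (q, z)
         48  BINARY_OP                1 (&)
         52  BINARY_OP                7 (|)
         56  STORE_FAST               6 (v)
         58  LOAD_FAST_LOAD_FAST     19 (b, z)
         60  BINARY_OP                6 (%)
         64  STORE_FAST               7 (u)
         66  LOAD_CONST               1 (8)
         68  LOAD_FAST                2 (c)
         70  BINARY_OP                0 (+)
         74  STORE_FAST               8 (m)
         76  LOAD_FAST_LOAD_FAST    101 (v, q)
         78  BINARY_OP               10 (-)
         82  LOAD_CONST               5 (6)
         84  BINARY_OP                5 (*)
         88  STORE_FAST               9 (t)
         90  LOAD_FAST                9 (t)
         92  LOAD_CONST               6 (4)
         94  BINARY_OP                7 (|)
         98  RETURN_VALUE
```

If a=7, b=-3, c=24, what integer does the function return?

1228

LOAD_CONST → push 8. Stack: [8]
LOAD_FAST b → push -3. Stack: [8, -3]
BINARY_OP - → 8 - -3 = 11. Stack: [11]
STORE_FAST z → z=11. Stack: []
LOAD_FAST b → push -3. Stack: [-3]
LOAD_CONST → push 5. Stack: [-3, 5]
BINARY_OP * → -3 * 5 = -15. Stack: [-15]
STORE_FAST k → k=-15. Stack: []
LOAD_FAST k → push -15. Stack: [-15]
LOAD_CONST → push 3. Stack: [-15, 3]
BINARY_OP * → -15 * 3 = -45. Stack: [-45]
LOAD_CONST → push 2. Stack: [-45, 2]
BINARY_OP << → -45 << 2 = -180. Stack: [-180]
STORE_FAST q → q=-180. Stack: []
LOAD_FAST z → push 11. Stack: [11]
LOAD_CONST → push 5. Stack: [11, 5]
BINARY_OP + → 11 + 5 = 16. Stack: [16]
LOAD_FAST_LOAD_FAST q,z → push -180,11. Stack: [16, -180, 11]
BINARY_OP & → -180 & 11 = 8. Stack: [16, 8]
BINARY_OP | → 16 | 8 = 24. Stack: [24]
STORE_FAST v → v=24. Stack: []
LOAD_FAST_LOAD_FAST b,z → push -3,11. Stack: [-3, 11]
BINARY_OP % → -3 % 11 = 8. Stack: [8]
STORE_FAST u → u=8. Stack: []
LOAD_CONST → push 8. Stack: [8]
LOAD_FAST c → push 24. Stack: [8, 24]
BINARY_OP + → 8 + 24 = 32. Stack: [32]
STORE_FAST m → m=32. Stack: []
LOAD_FAST_LOAD_FAST v,q → push 24,-180. Stack: [24, -180]
BINARY_OP - → 24 - -180 = 204. Stack: [204]
LOAD_CONST → push 6. Stack: [204, 6]
BINARY_OP * → 204 * 6 = 1224. Stack: [1224]
STORE_FAST t → t=1224. Stack: []
LOAD_FAST t → push 1224. Stack: [1224]
LOAD_CONST → push 4. Stack: [1224, 4]
BINARY_OP | → 1224 | 4 = 1228. Stack: [1228]
RETURN_VALUE → return 1228.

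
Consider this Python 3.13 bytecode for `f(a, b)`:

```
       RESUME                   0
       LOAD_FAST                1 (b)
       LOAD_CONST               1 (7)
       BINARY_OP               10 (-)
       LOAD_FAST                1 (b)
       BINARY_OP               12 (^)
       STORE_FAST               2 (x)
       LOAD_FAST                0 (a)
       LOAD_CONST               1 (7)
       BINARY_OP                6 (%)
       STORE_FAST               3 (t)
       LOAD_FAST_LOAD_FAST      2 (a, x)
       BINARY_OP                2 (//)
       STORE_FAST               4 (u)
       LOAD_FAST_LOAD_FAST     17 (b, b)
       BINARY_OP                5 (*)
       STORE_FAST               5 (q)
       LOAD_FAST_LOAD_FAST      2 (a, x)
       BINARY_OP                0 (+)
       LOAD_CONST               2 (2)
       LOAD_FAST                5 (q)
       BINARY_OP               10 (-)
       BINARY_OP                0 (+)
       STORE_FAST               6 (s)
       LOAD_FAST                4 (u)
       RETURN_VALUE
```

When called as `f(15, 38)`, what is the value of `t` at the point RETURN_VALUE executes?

LOAD_FAST b → push 38. Stack: [38]
LOAD_CONST → push 7. Stack: [38, 7]
BINARY_OP - → 38 - 7 = 31. Stack: [31]
LOAD_FAST b → push 38. Stack: [31, 38]
BINARY_OP ^ → 31 ^ 38 = 57. Stack: [57]
STORE_FAST x → x=57. Stack: []
LOAD_FAST a → push 15. Stack: [15]
LOAD_CONST → push 7. Stack: [15, 7]
BINARY_OP % → 15 % 7 = 1. Stack: [1]
STORE_FAST t → t=1. Stack: []
LOAD_FAST_LOAD_FAST a,x → push 15,57. Stack: [15, 57]
BINARY_OP // → 15 // 57 = 0. Stack: [0]
STORE_FAST u → u=0. Stack: []
LOAD_FAST_LOAD_FAST b,b → push 38,38. Stack: [38, 38]
BINARY_OP * → 38 * 38 = 1444. Stack: [1444]
STORE_FAST q → q=1444. Stack: []
LOAD_FAST_LOAD_FAST a,x → push 15,57. Stack: [15, 57]
BINARY_OP + → 15 + 57 = 72. Stack: [72]
LOAD_CONST → push 2. Stack: [72, 2]
LOAD_FAST q → push 1444. Stack: [72, 2, 1444]
BINARY_OP - → 2 - 1444 = -1442. Stack: [72, -1442]
BINARY_OP + → 72 + -1442 = -1370. Stack: [-1370]
STORE_FAST s → s=-1370. Stack: []
LOAD_FAST u → push 0. Stack: [0]
RETURN_VALUE → return 0.

1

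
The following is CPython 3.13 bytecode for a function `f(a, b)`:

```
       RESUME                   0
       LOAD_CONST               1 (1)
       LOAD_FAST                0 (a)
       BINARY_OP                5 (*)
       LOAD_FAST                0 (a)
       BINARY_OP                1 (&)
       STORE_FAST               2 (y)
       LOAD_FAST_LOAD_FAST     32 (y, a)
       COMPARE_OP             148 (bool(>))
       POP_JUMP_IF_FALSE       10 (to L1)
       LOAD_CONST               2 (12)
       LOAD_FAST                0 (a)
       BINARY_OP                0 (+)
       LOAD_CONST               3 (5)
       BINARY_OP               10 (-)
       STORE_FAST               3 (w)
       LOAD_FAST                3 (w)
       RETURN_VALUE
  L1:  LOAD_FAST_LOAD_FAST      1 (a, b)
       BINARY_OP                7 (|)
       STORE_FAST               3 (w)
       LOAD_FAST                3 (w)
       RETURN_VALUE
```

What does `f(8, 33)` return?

41

LOAD_CONST → push 1. Stack: [1]
LOAD_FAST a → push 8. Stack: [1, 8]
BINARY_OP * → 1 * 8 = 8. Stack: [8]
LOAD_FAST a → push 8. Stack: [8, 8]
BINARY_OP & → 8 & 8 = 8. Stack: [8]
STORE_FAST y → y=8. Stack: []
LOAD_FAST_LOAD_FAST y,a → push 8,8. Stack: [8, 8]
COMPARE_OP bool(>) → 8 vs 8 = False. Stack: [False]
POP_JUMP_IF_FALSE → pop False; jump. Stack: []
LOAD_FAST_LOAD_FAST a,b → push 8,33. Stack: [8, 33]
BINARY_OP | → 8 | 33 = 41. Stack: [41]
STORE_FAST w → w=41. Stack: []
LOAD_FAST w → push 41. Stack: [41]
RETURN_VALUE → return 41.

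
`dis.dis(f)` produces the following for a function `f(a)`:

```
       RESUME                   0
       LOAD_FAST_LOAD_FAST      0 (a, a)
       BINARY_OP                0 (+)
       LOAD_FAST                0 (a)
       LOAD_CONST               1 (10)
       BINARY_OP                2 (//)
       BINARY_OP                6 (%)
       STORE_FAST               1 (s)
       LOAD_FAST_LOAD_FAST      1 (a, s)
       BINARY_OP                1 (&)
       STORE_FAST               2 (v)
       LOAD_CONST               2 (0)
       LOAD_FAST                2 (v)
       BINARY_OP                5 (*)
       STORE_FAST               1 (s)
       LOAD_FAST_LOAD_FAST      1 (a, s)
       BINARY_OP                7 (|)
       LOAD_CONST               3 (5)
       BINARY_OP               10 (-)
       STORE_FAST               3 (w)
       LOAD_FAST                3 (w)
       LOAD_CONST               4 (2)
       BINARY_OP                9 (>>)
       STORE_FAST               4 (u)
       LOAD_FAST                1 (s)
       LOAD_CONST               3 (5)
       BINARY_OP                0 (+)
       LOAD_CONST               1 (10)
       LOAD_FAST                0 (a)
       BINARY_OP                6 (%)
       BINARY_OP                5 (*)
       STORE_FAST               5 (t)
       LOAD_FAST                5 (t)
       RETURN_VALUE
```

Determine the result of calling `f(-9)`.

-40

LOAD_FAST_LOAD_FAST a,a → push -9,-9. Stack: [-9, -9]
BINARY_OP + → -9 + -9 = -18. Stack: [-18]
LOAD_FAST a → push -9. Stack: [-18, -9]
LOAD_CONST → push 10. Stack: [-18, -9, 10]
BINARY_OP // → -9 // 10 = -1. Stack: [-18, -1]
BINARY_OP % → -18 % -1 = 0. Stack: [0]
STORE_FAST s → s=0. Stack: []
LOAD_FAST_LOAD_FAST a,s → push -9,0. Stack: [-9, 0]
BINARY_OP & → -9 & 0 = 0. Stack: [0]
STORE_FAST v → v=0. Stack: []
LOAD_CONST → push 0. Stack: [0]
LOAD_FAST v → push 0. Stack: [0, 0]
BINARY_OP * → 0 * 0 = 0. Stack: [0]
STORE_FAST s → s=0. Stack: []
LOAD_FAST_LOAD_FAST a,s → push -9,0. Stack: [-9, 0]
BINARY_OP | → -9 | 0 = -9. Stack: [-9]
LOAD_CONST → push 5. Stack: [-9, 5]
BINARY_OP - → -9 - 5 = -14. Stack: [-14]
STORE_FAST w → w=-14. Stack: []
LOAD_FAST w → push -14. Stack: [-14]
LOAD_CONST → push 2. Stack: [-14, 2]
BINARY_OP >> → -14 >> 2 = -4. Stack: [-4]
STORE_FAST u → u=-4. Stack: []
LOAD_FAST s → push 0. Stack: [0]
LOAD_CONST → push 5. Stack: [0, 5]
BINARY_OP + → 0 + 5 = 5. Stack: [5]
LOAD_CONST → push 10. Stack: [5, 10]
LOAD_FAST a → push -9. Stack: [5, 10, -9]
BINARY_OP % → 10 % -9 = -8. Stack: [5, -8]
BINARY_OP * → 5 * -8 = -40. Stack: [-40]
STORE_FAST t → t=-40. Stack: []
LOAD_FAST t → push -40. Stack: [-40]
RETURN_VALUE → return -40.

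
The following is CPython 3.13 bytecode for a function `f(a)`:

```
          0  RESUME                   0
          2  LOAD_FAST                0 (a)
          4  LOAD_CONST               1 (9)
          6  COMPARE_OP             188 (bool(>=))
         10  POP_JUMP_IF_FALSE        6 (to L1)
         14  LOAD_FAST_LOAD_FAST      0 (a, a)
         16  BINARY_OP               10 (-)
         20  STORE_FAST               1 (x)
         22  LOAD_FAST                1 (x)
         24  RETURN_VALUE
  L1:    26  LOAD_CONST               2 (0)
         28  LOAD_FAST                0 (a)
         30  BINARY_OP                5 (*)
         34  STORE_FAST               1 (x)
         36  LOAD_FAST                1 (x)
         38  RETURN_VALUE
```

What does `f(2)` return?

0

LOAD_FAST a → push 2. Stack: [2]
LOAD_CONST → push 9. Stack: [2, 9]
COMPARE_OP bool(>=) → 2 vs 9 = False. Stack: [False]
POP_JUMP_IF_FALSE → pop False; jump. Stack: []
LOAD_CONST → push 0. Stack: [0]
LOAD_FAST a → push 2. Stack: [0, 2]
BINARY_OP * → 0 * 2 = 0. Stack: [0]
STORE_FAST x → x=0. Stack: []
LOAD_FAST x → push 0. Stack: [0]
RETURN_VALUE → return 0.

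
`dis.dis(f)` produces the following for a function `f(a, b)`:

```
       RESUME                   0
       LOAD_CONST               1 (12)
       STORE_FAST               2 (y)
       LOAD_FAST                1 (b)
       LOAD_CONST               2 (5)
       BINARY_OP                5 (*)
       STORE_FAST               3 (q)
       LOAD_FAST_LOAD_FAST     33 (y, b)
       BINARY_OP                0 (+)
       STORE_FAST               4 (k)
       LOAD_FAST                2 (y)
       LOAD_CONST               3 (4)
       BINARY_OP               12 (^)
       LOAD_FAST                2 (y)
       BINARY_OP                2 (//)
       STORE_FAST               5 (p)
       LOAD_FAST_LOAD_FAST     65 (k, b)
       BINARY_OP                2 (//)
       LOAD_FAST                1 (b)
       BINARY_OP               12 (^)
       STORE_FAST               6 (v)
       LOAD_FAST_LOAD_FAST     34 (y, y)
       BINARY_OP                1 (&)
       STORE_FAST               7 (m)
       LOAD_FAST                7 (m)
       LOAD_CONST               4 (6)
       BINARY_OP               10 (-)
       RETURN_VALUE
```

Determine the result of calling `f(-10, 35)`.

6

LOAD_CONST → push 12. Stack: [12]
STORE_FAST y → y=12. Stack: []
LOAD_FAST b → push 35. Stack: [35]
LOAD_CONST → push 5. Stack: [35, 5]
BINARY_OP * → 35 * 5 = 175. Stack: [175]
STORE_FAST q → q=175. Stack: []
LOAD_FAST_LOAD_FAST y,b → push 12,35. Stack: [12, 35]
BINARY_OP + → 12 + 35 = 47. Stack: [47]
STORE_FAST k → k=47. Stack: []
LOAD_FAST y → push 12. Stack: [12]
LOAD_CONST → push 4. Stack: [12, 4]
BINARY_OP ^ → 12 ^ 4 = 8. Stack: [8]
LOAD_FAST y → push 12. Stack: [8, 12]
BINARY_OP // → 8 // 12 = 0. Stack: [0]
STORE_FAST p → p=0. Stack: []
LOAD_FAST_LOAD_FAST k,b → push 47,35. Stack: [47, 35]
BINARY_OP // → 47 // 35 = 1. Stack: [1]
LOAD_FAST b → push 35. Stack: [1, 35]
BINARY_OP ^ → 1 ^ 35 = 34. Stack: [34]
STORE_FAST v → v=34. Stack: []
LOAD_FAST_LOAD_FAST y,y → push 12,12. Stack: [12, 12]
BINARY_OP & → 12 & 12 = 12. Stack: [12]
STORE_FAST m → m=12. Stack: []
LOAD_FAST m → push 12. Stack: [12]
LOAD_CONST → push 6. Stack: [12, 6]
BINARY_OP - → 12 - 6 = 6. Stack: [6]
RETURN_VALUE → return 6.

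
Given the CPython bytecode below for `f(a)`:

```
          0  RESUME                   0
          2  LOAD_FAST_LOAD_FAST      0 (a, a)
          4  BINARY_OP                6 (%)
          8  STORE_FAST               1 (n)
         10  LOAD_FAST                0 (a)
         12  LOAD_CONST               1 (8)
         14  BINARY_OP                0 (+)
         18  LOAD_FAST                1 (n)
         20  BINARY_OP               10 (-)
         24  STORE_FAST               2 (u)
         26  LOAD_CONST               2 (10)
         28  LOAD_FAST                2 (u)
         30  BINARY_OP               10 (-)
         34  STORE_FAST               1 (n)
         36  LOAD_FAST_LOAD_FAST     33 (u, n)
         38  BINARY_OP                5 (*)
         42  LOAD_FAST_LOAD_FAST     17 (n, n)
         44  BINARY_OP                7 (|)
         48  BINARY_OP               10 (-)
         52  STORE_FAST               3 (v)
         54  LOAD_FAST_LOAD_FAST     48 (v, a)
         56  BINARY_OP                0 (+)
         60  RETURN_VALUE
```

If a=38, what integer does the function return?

-1582

LOAD_FAST_LOAD_FAST a,a → push 38,38. Stack: [38, 38]
BINARY_OP % → 38 % 38 = 0. Stack: [0]
STORE_FAST n → n=0. Stack: []
LOAD_FAST a → push 38. Stack: [38]
LOAD_CONST → push 8. Stack: [38, 8]
BINARY_OP + → 38 + 8 = 46. Stack: [46]
LOAD_FAST n → push 0. Stack: [46, 0]
BINARY_OP - → 46 - 0 = 46. Stack: [46]
STORE_FAST u → u=46. Stack: []
LOAD_CONST → push 10. Stack: [10]
LOAD_FAST u → push 46. Stack: [10, 46]
BINARY_OP - → 10 - 46 = -36. Stack: [-36]
STORE_FAST n → n=-36. Stack: []
LOAD_FAST_LOAD_FAST u,n → push 46,-36. Stack: [46, -36]
BINARY_OP * → 46 * -36 = -1656. Stack: [-1656]
LOAD_FAST_LOAD_FAST n,n → push -36,-36. Stack: [-1656, -36, -36]
BINARY_OP | → -36 | -36 = -36. Stack: [-1656, -36]
BINARY_OP - → -1656 - -36 = -1620. Stack: [-1620]
STORE_FAST v → v=-1620. Stack: []
LOAD_FAST_LOAD_FAST v,a → push -1620,38. Stack: [-1620, 38]
BINARY_OP + → -1620 + 38 = -1582. Stack: [-1582]
RETURN_VALUE → return -1582.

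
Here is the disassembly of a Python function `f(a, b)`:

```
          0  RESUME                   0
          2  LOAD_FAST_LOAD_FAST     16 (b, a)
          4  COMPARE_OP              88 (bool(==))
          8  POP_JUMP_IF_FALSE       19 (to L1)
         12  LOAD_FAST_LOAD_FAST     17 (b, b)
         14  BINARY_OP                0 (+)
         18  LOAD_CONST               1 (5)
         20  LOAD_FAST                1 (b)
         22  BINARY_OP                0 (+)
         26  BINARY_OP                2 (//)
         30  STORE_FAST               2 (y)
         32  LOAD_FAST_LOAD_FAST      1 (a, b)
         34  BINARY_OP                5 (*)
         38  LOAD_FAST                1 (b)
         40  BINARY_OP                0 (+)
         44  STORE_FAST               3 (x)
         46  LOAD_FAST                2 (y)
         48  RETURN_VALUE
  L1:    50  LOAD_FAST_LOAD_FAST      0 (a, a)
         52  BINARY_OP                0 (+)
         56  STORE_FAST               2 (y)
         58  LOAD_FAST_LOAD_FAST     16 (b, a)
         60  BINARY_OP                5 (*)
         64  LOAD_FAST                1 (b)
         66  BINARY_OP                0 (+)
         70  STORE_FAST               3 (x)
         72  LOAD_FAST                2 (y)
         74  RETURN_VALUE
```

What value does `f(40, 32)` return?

LOAD_FAST_LOAD_FAST b,a → push 32,40. Stack: [32, 40]
COMPARE_OP bool(==) → 32 vs 40 = False. Stack: [False]
POP_JUMP_IF_FALSE → pop False; jump. Stack: []
LOAD_FAST_LOAD_FAST a,a → push 40,40. Stack: [40, 40]
BINARY_OP + → 40 + 40 = 80. Stack: [80]
STORE_FAST y → y=80. Stack: []
LOAD_FAST_LOAD_FAST b,a → push 32,40. Stack: [32, 40]
BINARY_OP * → 32 * 40 = 1280. Stack: [1280]
LOAD_FAST b → push 32. Stack: [1280, 32]
BINARY_OP + → 1280 + 32 = 1312. Stack: [1312]
STORE_FAST x → x=1312. Stack: []
LOAD_FAST y → push 80. Stack: [80]
RETURN_VALUE → return 80.

80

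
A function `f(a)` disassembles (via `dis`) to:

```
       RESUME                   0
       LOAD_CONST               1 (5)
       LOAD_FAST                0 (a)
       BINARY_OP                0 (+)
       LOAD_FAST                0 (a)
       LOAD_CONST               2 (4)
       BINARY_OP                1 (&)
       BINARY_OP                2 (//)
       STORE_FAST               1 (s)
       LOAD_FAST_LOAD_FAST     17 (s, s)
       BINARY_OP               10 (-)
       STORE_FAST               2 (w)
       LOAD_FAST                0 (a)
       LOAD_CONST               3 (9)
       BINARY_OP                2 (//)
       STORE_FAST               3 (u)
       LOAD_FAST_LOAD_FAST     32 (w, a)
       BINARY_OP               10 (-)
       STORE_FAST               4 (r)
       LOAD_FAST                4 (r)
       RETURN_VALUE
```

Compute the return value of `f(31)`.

LOAD_CONST → push 5. Stack: [5]
LOAD_FAST a → push 31. Stack: [5, 31]
BINARY_OP + → 5 + 31 = 36. Stack: [36]
LOAD_FAST a → push 31. Stack: [36, 31]
LOAD_CONST → push 4. Stack: [36, 31, 4]
BINARY_OP & → 31 & 4 = 4. Stack: [36, 4]
BINARY_OP // → 36 // 4 = 9. Stack: [9]
STORE_FAST s → s=9. Stack: []
LOAD_FAST_LOAD_FAST s,s → push 9,9. Stack: [9, 9]
BINARY_OP - → 9 - 9 = 0. Stack: [0]
STORE_FAST w → w=0. Stack: []
LOAD_FAST a → push 31. Stack: [31]
LOAD_CONST → push 9. Stack: [31, 9]
BINARY_OP // → 31 // 9 = 3. Stack: [3]
STORE_FAST u → u=3. Stack: []
LOAD_FAST_LOAD_FAST w,a → push 0,31. Stack: [0, 31]
BINARY_OP - → 0 - 31 = -31. Stack: [-31]
STORE_FAST r → r=-31. Stack: []
LOAD_FAST r → push -31. Stack: [-31]
RETURN_VALUE → return -31.

-31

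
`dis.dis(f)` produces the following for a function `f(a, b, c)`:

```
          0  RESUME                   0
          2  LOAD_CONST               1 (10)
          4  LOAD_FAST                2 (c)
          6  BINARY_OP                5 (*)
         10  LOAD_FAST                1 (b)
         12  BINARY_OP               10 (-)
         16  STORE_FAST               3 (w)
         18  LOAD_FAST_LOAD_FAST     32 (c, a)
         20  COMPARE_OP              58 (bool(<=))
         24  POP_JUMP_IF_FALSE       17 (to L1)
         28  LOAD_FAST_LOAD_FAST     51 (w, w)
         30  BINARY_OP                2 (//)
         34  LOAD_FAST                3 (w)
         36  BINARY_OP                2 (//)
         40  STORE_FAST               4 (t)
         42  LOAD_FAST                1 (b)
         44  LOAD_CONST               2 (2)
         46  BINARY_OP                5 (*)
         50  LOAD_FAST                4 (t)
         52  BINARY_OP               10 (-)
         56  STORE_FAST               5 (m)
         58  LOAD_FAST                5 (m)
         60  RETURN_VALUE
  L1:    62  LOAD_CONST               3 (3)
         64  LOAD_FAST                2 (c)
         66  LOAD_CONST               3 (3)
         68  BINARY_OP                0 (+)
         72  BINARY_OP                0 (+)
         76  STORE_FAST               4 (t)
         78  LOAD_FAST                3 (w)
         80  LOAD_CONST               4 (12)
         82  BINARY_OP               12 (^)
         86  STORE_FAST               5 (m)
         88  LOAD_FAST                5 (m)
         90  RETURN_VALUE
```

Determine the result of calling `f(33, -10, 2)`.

-20

LOAD_CONST → push 10. Stack: [10]
LOAD_FAST c → push 2. Stack: [10, 2]
BINARY_OP * → 10 * 2 = 20. Stack: [20]
LOAD_FAST b → push -10. Stack: [20, -10]
BINARY_OP - → 20 - -10 = 30. Stack: [30]
STORE_FAST w → w=30. Stack: []
LOAD_FAST_LOAD_FAST c,a → push 2,33. Stack: [2, 33]
COMPARE_OP bool(<=) → 2 vs 33 = True. Stack: [True]
POP_JUMP_IF_FALSE → pop True; no jump. Stack: []
LOAD_FAST_LOAD_FAST w,w → push 30,30. Stack: [30, 30]
BINARY_OP // → 30 // 30 = 1. Stack: [1]
LOAD_FAST w → push 30. Stack: [1, 30]
BINARY_OP // → 1 // 30 = 0. Stack: [0]
STORE_FAST t → t=0. Stack: []
LOAD_FAST b → push -10. Stack: [-10]
LOAD_CONST → push 2. Stack: [-10, 2]
BINARY_OP * → -10 * 2 = -20. Stack: [-20]
LOAD_FAST t → push 0. Stack: [-20, 0]
BINARY_OP - → -20 - 0 = -20. Stack: [-20]
STORE_FAST m → m=-20. Stack: []
LOAD_FAST m → push -20. Stack: [-20]
RETURN_VALUE → return -20.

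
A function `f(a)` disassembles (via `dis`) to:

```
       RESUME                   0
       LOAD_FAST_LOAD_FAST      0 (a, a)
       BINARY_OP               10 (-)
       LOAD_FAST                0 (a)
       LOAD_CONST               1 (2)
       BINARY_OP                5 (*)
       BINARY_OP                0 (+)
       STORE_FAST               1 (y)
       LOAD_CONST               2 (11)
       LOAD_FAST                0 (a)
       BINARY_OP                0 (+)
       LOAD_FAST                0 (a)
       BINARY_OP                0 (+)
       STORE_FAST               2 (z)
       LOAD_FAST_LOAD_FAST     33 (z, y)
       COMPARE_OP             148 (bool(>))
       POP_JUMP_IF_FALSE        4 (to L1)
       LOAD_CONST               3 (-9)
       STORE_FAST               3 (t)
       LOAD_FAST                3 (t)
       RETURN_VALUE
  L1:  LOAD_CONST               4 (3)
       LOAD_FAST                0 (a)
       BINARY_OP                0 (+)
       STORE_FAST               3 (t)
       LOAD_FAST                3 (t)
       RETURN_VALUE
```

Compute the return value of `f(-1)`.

LOAD_FAST_LOAD_FAST a,a → push -1,-1. Stack: [-1, -1]
BINARY_OP - → -1 - -1 = 0. Stack: [0]
LOAD_FAST a → push -1. Stack: [0, -1]
LOAD_CONST → push 2. Stack: [0, -1, 2]
BINARY_OP * → -1 * 2 = -2. Stack: [0, -2]
BINARY_OP + → 0 + -2 = -2. Stack: [-2]
STORE_FAST y → y=-2. Stack: []
LOAD_CONST → push 11. Stack: [11]
LOAD_FAST a → push -1. Stack: [11, -1]
BINARY_OP + → 11 + -1 = 10. Stack: [10]
LOAD_FAST a → push -1. Stack: [10, -1]
BINARY_OP + → 10 + -1 = 9. Stack: [9]
STORE_FAST z → z=9. Stack: []
LOAD_FAST_LOAD_FAST z,y → push 9,-2. Stack: [9, -2]
COMPARE_OP bool(>) → 9 vs -2 = True. Stack: [True]
POP_JUMP_IF_FALSE → pop True; no jump. Stack: []
LOAD_CONST → push -9. Stack: [-9]
STORE_FAST t → t=-9. Stack: []
LOAD_FAST t → push -9. Stack: [-9]
RETURN_VALUE → return -9.

-9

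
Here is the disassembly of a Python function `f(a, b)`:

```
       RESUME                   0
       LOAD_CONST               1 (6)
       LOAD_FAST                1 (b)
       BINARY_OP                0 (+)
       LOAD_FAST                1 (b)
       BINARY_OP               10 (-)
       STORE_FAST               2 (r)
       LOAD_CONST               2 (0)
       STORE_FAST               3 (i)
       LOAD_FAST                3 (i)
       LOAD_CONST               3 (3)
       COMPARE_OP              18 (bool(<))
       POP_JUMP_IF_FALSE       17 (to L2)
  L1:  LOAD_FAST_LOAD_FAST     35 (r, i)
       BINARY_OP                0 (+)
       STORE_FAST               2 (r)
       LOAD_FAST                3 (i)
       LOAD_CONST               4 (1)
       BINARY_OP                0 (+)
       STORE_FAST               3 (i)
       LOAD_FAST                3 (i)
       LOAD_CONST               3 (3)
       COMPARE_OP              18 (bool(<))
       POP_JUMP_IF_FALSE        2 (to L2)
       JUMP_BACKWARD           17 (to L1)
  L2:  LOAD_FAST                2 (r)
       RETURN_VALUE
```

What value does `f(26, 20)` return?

LOAD_CONST → push 6. Stack: [6]
LOAD_FAST b → push 20. Stack: [6, 20]
BINARY_OP + → 6 + 20 = 26. Stack: [26]
LOAD_FAST b → push 20. Stack: [26, 20]
BINARY_OP - → 26 - 20 = 6. Stack: [6]
STORE_FAST r → r=6. Stack: []
LOAD_CONST → push 0. Stack: [0]
STORE_FAST i → i=0. Stack: []
LOAD_FAST i → push 0. Stack: [0]
LOAD_CONST → push 3. Stack: [0, 3]
COMPARE_OP bool(<) → 0 vs 3 = True. Stack: [True]
POP_JUMP_IF_FALSE → pop True; no jump. Stack: []
LOAD_FAST_LOAD_FAST r,i → push 6,0. Stack: [6, 0]
BINARY_OP + → 6 + 0 = 6. Stack: [6]
STORE_FAST r → r=6. Stack: []
LOAD_FAST i → push 0. Stack: [0]
LOAD_CONST → push 1. Stack: [0, 1]
BINARY_OP + → 0 + 1 = 1. Stack: [1]
STORE_FAST i → i=1. Stack: []
LOAD_FAST i → push 1. Stack: [1]
LOAD_CONST → push 3. Stack: [1, 3]
COMPARE_OP bool(<) → 1 vs 3 = True. Stack: [True]
POP_JUMP_IF_FALSE → pop True; no jump. Stack: []
LOAD_FAST_LOAD_FAST r,i → push 6,1. Stack: [6, 1]
BINARY_OP + → 6 + 1 = 7. Stack: [7]
STORE_FAST r → r=7. Stack: []
LOAD_FAST i → push 1. Stack: [1]
LOAD_CONST → push 1. Stack: [1, 1]
BINARY_OP + → 1 + 1 = 2. Stack: [2]
STORE_FAST i → i=2. Stack: []
LOAD_FAST i → push 2. Stack: [2]
LOAD_CONST → push 3. Stack: [2, 3]
COMPARE_OP bool(<) → 2 vs 3 = True. Stack: [True]
POP_JUMP_IF_FALSE → pop True; no jump. Stack: []
LOAD_FAST_LOAD_FAST r,i → push 7,2. Stack: [7, 2]
BINARY_OP + → 7 + 2 = 9. Stack: [9]
STORE_FAST r → r=9. Stack: []
LOAD_FAST i → push 2. Stack: [2]
LOAD_CONST → push 1. Stack: [2, 1]
BINARY_OP + → 2 + 1 = 3. Stack: [3]
STORE_FAST i → i=3. Stack: []
LOAD_FAST i → push 3. Stack: [3]
LOAD_CONST → push 3. Stack: [3, 3]
COMPARE_OP bool(<) → 3 vs 3 = False. Stack: [False]
POP_JUMP_IF_FALSE → pop False; jump. Stack: []
LOAD_FAST r → push 9. Stack: [9]
RETURN_VALUE → return 9.

9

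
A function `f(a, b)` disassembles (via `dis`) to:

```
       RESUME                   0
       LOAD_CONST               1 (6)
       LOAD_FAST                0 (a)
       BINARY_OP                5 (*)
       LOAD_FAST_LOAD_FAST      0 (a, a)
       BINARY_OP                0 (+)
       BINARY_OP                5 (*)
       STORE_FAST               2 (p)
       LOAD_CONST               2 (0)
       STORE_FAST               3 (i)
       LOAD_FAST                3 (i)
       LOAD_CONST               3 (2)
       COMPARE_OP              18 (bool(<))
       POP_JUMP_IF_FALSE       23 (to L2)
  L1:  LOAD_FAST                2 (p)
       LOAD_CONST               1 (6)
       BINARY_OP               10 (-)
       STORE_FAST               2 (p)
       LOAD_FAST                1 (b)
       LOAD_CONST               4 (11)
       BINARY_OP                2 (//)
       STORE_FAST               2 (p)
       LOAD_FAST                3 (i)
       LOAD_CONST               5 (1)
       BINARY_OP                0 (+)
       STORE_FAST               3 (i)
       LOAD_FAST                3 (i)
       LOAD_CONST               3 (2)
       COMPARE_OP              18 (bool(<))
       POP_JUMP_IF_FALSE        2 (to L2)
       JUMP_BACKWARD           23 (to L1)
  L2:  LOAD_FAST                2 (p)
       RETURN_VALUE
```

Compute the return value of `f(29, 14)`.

LOAD_CONST → push 6. Stack: [6]
LOAD_FAST a → push 29. Stack: [6, 29]
BINARY_OP * → 6 * 29 = 174. Stack: [174]
LOAD_FAST_LOAD_FAST a,a → push 29,29. Stack: [174, 29, 29]
BINARY_OP + → 29 + 29 = 58. Stack: [174, 58]
BINARY_OP * → 174 * 58 = 10092. Stack: [10092]
STORE_FAST p → p=10092. Stack: []
LOAD_CONST → push 0. Stack: [0]
STORE_FAST i → i=0. Stack: []
LOAD_FAST i → push 0. Stack: [0]
LOAD_CONST → push 2. Stack: [0, 2]
COMPARE_OP bool(<) → 0 vs 2 = True. Stack: [True]
POP_JUMP_IF_FALSE → pop True; no jump. Stack: []
LOAD_FAST p → push 10092. Stack: [10092]
LOAD_CONST → push 6. Stack: [10092, 6]
BINARY_OP - → 10092 - 6 = 10086. Stack: [10086]
STORE_FAST p → p=10086. Stack: []
LOAD_FAST b → push 14. Stack: [14]
LOAD_CONST → push 11. Stack: [14, 11]
BINARY_OP // → 14 // 11 = 1. Stack: [1]
STORE_FAST p → p=1. Stack: []
LOAD_FAST i → push 0. Stack: [0]
LOAD_CONST → push 1. Stack: [0, 1]
BINARY_OP + → 0 + 1 = 1. Stack: [1]
STORE_FAST i → i=1. Stack: []
LOAD_FAST i → push 1. Stack: [1]
LOAD_CONST → push 2. Stack: [1, 2]
COMPARE_OP bool(<) → 1 vs 2 = True. Stack: [True]
POP_JUMP_IF_FALSE → pop True; no jump. Stack: []
LOAD_FAST p → push 1. Stack: [1]
LOAD_CONST → push 6. Stack: [1, 6]
BINARY_OP - → 1 - 6 = -5. Stack: [-5]
STORE_FAST p → p=-5. Stack: []
LOAD_FAST b → push 14. Stack: [14]
LOAD_CONST → push 11. Stack: [14, 11]
BINARY_OP // → 14 // 11 = 1. Stack: [1]
STORE_FAST p → p=1. Stack: []
LOAD_FAST i → push 1. Stack: [1]
LOAD_CONST → push 1. Stack: [1, 1]
BINARY_OP + → 1 + 1 = 2. Stack: [2]
STORE_FAST i → i=2. Stack: []
LOAD_FAST i → push 2. Stack: [2]
LOAD_CONST → push 2. Stack: [2, 2]
COMPARE_OP bool(<) → 2 vs 2 = False. Stack: [False]
POP_JUMP_IF_FALSE → pop False; jump. Stack: []
LOAD_FAST p → push 1. Stack: [1]
RETURN_VALUE → return 1.

1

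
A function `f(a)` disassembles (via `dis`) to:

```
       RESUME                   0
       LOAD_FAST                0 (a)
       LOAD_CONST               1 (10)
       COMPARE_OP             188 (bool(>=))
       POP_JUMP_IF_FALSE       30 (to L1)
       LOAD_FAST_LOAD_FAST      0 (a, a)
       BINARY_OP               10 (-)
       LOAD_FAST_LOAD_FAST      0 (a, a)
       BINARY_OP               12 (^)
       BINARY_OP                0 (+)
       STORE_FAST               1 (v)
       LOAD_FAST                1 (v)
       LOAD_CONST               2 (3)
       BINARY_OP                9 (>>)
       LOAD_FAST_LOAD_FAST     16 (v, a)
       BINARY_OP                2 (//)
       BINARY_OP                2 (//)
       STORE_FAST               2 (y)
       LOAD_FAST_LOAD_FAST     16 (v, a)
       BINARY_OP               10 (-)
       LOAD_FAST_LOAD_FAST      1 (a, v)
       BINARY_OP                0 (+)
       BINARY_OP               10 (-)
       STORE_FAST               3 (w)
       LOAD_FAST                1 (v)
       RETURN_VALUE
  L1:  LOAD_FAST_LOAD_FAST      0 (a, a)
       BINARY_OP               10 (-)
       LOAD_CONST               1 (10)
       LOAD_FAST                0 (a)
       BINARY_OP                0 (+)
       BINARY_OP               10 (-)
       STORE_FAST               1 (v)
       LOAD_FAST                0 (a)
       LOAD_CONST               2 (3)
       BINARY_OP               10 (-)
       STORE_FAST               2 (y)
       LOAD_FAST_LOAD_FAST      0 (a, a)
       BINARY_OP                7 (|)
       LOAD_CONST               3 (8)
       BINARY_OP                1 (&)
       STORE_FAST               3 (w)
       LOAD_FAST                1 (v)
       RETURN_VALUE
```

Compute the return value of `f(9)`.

LOAD_FAST a → push 9. Stack: [9]
LOAD_CONST → push 10. Stack: [9, 10]
COMPARE_OP bool(>=) → 9 vs 10 = False. Stack: [False]
POP_JUMP_IF_FALSE → pop False; jump. Stack: []
LOAD_FAST_LOAD_FAST a,a → push 9,9. Stack: [9, 9]
BINARY_OP - → 9 - 9 = 0. Stack: [0]
LOAD_CONST → push 10. Stack: [0, 10]
LOAD_FAST a → push 9. Stack: [0, 10, 9]
BINARY_OP + → 10 + 9 = 19. Stack: [0, 19]
BINARY_OP - → 0 - 19 = -19. Stack: [-19]
STORE_FAST v → v=-19. Stack: []
LOAD_FAST a → push 9. Stack: [9]
LOAD_CONST → push 3. Stack: [9, 3]
BINARY_OP - → 9 - 3 = 6. Stack: [6]
STORE_FAST y → y=6. Stack: []
LOAD_FAST_LOAD_FAST a,a → push 9,9. Stack: [9, 9]
BINARY_OP | → 9 | 9 = 9. Stack: [9]
LOAD_CONST → push 8. Stack: [9, 8]
BINARY_OP & → 9 & 8 = 8. Stack: [8]
STORE_FAST w → w=8. Stack: []
LOAD_FAST v → push -19. Stack: [-19]
RETURN_VALUE → return -19.

-19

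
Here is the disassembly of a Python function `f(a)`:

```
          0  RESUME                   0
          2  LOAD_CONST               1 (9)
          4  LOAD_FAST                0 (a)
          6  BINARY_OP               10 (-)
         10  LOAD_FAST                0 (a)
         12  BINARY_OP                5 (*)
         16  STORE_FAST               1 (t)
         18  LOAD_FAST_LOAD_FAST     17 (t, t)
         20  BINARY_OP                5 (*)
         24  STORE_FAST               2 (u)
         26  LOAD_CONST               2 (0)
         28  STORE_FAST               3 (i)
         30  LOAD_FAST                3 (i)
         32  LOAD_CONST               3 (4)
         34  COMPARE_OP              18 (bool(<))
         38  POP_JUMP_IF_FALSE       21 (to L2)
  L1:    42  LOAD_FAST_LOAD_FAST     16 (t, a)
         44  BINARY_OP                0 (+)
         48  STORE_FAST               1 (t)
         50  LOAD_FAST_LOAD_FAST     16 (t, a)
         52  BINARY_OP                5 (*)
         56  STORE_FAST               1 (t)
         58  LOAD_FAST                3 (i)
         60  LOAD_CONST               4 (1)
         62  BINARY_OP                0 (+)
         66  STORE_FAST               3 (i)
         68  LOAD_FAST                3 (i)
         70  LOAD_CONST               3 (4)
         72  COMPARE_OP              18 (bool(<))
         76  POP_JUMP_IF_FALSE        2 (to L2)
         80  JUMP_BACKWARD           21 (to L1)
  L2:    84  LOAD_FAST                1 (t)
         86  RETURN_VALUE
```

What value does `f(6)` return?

32652

LOAD_CONST → push 9
LOAD_FAST a → push 6
BINARY_OP - → 9 - 6 = 3
LOAD_FAST a → push 6
BINARY_OP * → 3 * 6 = 18
STORE_FAST t → t=18
LOAD_FAST_LOAD_FAST t,t → push 18,18
BINARY_OP * → 18 * 18 = 324
STORE_FAST u → u=324
LOAD_CONST → push 0
STORE_FAST i → i=0
LOAD_FAST i → push 0
LOAD_CONST → push 4
COMPARE_OP bool(<) → 0 vs 4 = True
POP_JUMP_IF_FALSE → pop True; no jump
LOAD_FAST_LOAD_FAST t,a → push 18,6
BINARY_OP + → 18 + 6 = 24
STORE_FAST t → t=24
LOAD_FAST_LOAD_FAST t,a → push 24,6
BINARY_OP * → 24 * 6 = 144
STORE_FAST t → t=144
LOAD_FAST i → push 0
LOAD_CONST → push 1
BINARY_OP + → 0 + 1 = 1
STORE_FAST i → i=1
LOAD_FAST i → push 1
LOAD_CONST → push 4
COMPARE_OP bool(<) → 1 vs 4 = True
POP_JUMP_IF_FALSE → pop True; no jump
LOAD_FAST_LOAD_FAST t,a → push 144,6
BINARY_OP + → 144 + 6 = 150
STORE_FAST t → t=150
LOAD_FAST_LOAD_FAST t,a → push 150,6
BINARY_OP * → 150 * 6 = 900
STORE_FAST t → t=900
LOAD_FAST i → push 1
LOAD_CONST → push 1
BINARY_OP + → 1 + 1 = 2
STORE_FAST i → i=2
LOAD_FAST i → push 2
LOAD_CONST → push 4
COMPARE_OP bool(<) → 2 vs 4 = True
POP_JUMP_IF_FALSE → pop True; no jump
LOAD_FAST_LOAD_FAST t,a → push 900,6
BINARY_OP + → 900 + 6 = 906
STORE_FAST t → t=906
LOAD_FAST_LOAD_FAST t,a → push 906,6
BINARY_OP * → 906 * 6 = 5436
STORE_FAST t → t=5436
LOAD_FAST i → push 2
LOAD_CONST → push 1
BINARY_OP + → 2 + 1 = 3
STORE_FAST i → i=3
LOAD_FAST i → push 3
LOAD_CONST → push 4
COMPARE_OP bool(<) → 3 vs 4 = True
POP_JUMP_IF_FALSE → pop True; no jump
LOAD_FAST_LOAD_FAST t,a → push 5436,6
BINARY_OP + → 5436 + 6 = 5442
STORE_FAST t → t=5442
LOAD_FAST_LOAD_FAST t,a → push 5442,6
BINARY_OP * → 5442 * 6 = 32652
STORE_FAST t → t=32652
LOAD_FAST i → push 3
LOAD_CONST → push 1
BINARY_OP + → 3 + 1 = 4
STORE_FAST i → i=4
LOAD_FAST i → push 4
LOAD_CONST → push 4
COMPARE_OP bool(<) → 4 vs 4 = False
POP_JUMP_IF_FALSE → pop False; jump
LOAD_FAST t → push 32652
RETURN_VALUE → return 32652.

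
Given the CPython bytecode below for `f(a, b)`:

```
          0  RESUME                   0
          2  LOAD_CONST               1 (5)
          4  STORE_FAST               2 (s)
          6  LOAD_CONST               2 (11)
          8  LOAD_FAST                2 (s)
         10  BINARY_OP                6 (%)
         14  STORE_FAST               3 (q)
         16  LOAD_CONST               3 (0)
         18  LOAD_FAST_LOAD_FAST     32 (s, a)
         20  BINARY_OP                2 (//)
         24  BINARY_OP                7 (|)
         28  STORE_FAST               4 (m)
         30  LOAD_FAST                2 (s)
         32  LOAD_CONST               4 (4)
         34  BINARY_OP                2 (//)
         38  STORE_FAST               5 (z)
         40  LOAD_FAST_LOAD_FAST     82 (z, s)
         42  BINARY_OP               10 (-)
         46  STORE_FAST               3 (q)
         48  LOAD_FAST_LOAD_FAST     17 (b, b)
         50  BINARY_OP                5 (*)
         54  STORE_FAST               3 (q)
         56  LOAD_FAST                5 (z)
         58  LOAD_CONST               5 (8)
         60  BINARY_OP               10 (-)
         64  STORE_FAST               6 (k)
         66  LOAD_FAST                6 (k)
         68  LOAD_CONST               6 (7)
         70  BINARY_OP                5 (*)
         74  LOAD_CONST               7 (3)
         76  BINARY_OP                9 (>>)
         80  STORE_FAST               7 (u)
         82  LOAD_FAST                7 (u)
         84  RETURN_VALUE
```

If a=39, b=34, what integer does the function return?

-7

LOAD_CONST → push 5. Stack: [5]
STORE_FAST s → s=5. Stack: []
LOAD_CONST → push 11. Stack: [11]
LOAD_FAST s → push 5. Stack: [11, 5]
BINARY_OP % → 11 % 5 = 1. Stack: [1]
STORE_FAST q → q=1. Stack: []
LOAD_CONST → push 0. Stack: [0]
LOAD_FAST_LOAD_FAST s,a → push 5,39. Stack: [0, 5, 39]
BINARY_OP // → 5 // 39 = 0. Stack: [0, 0]
BINARY_OP | → 0 | 0 = 0. Stack: [0]
STORE_FAST m → m=0. Stack: []
LOAD_FAST s → push 5. Stack: [5]
LOAD_CONST → push 4. Stack: [5, 4]
BINARY_OP // → 5 // 4 = 1. Stack: [1]
STORE_FAST z → z=1. Stack: []
LOAD_FAST_LOAD_FAST z,s → push 1,5. Stack: [1, 5]
BINARY_OP - → 1 - 5 = -4. Stack: [-4]
STORE_FAST q → q=-4. Stack: []
LOAD_FAST_LOAD_FAST b,b → push 34,34. Stack: [34, 34]
BINARY_OP * → 34 * 34 = 1156. Stack: [1156]
STORE_FAST q → q=1156. Stack: []
LOAD_FAST z → push 1. Stack: [1]
LOAD_CONST → push 8. Stack: [1, 8]
BINARY_OP - → 1 - 8 = -7. Stack: [-7]
STORE_FAST k → k=-7. Stack: []
LOAD_FAST k → push -7. Stack: [-7]
LOAD_CONST → push 7. Stack: [-7, 7]
BINARY_OP * → -7 * 7 = -49. Stack: [-49]
LOAD_CONST → push 3. Stack: [-49, 3]
BINARY_OP >> → -49 >> 3 = -7. Stack: [-7]
STORE_FAST u → u=-7. Stack: []
LOAD_FAST u → push -7. Stack: [-7]
RETURN_VALUE → return -7.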